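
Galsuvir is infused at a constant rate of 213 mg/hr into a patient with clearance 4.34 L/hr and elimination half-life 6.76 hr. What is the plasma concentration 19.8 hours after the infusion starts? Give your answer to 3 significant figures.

42.6 µg/mL

Css = rate / CL = 213 / 4.34 = 49.08 µg/mL
k = ln 2 / 6.76 = 0.1025 hr⁻¹
C(t) = Css (1 − e^(−kt)) = 49.08 × (1 − e^(−2.030)) = 49.08 × 0.8687 ≈ 42.6 µg/mL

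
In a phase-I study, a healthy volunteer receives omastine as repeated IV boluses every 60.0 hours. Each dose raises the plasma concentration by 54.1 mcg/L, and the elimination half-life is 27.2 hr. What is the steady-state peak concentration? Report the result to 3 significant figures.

k = ln 2 / 27.2 = 0.02548 hr⁻¹
Fraction remaining after one interval: e^(−kτ) = e^(−0.02548 × 60.0) = 0.2168
R = 1 / (1 − 0.2168) = 1.277
Css,max = 54.1 × 1.277 ≈ 69.1 mcg/L

69.1 mcg/L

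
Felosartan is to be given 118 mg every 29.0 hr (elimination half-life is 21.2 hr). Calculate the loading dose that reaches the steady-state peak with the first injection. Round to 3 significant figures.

193 mg

k = ln 2 / 21.2 = 0.03270 hr⁻¹
Accumulation ratio R = 1 / (1 − e^(−kτ)) = 1 / (1 − e^(−0.03270×29.0)) = 1 / (1 − 0.3874) = 1.633
Loading dose = maintenance dose × R = 118 × 1.633 ≈ 193 mg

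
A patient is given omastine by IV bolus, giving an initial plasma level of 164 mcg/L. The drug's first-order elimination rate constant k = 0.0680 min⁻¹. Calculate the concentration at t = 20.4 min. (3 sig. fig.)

41.0 mcg/L

C(t) = C₀ e^(−kt) = 164 × e^(−0.06800 × 20.4) = 164 × e^(−1.387) = 164 × 0.2498 ≈ 41.0 mcg/L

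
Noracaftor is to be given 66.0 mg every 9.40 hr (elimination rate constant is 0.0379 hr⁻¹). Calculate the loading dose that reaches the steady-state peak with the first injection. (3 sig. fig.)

Accumulation ratio R = 1 / (1 − e^(−kτ)) = 1 / (1 − e^(−0.03790×9.40)) = 1 / (1 − 0.7003) = 3.337
Loading dose = maintenance dose × R = 66.0 × 3.337 ≈ 220 mg

220 mg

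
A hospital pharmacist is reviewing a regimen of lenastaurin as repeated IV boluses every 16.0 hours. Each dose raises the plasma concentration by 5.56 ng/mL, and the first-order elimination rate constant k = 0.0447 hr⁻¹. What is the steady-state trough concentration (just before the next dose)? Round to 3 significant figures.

5.32 ng/mL

Fraction remaining after one interval: e^(−kτ) = e^(−0.04470 × 16.0) = 0.4891
R = 1 / (1 − 0.4891) = 1.957
Css,max = 5.56 × 1.957 = 10.88 ng/mL
Css,min = Css,max × e^(−kτ) = 10.88 × 0.4891 ≈ 5.32 ng/mL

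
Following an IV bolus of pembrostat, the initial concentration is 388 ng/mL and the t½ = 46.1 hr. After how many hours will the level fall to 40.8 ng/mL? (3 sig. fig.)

150 hours

k = ln 2 / 46.1 = 0.01504 hr⁻¹
C(t) = C₀ e^(−kt)  ⇒  t = ln(C₀/C) / k
t = ln(388/40.8) / 0.01504 = 2.252 / 0.01504 ≈ 150 hours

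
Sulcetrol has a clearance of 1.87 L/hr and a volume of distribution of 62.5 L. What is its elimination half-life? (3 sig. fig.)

k = CL / V = 1.87 / 62.5 = 0.02992 hr⁻¹
t½ = ln 2 / k = ln 2 / 0.02992 ≈ 23.2 hours

23.2 hours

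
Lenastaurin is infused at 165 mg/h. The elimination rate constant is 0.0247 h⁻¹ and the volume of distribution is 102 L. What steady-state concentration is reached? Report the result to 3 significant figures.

65.5 µg/mL

CL = k · V = 0.0247 × 102 = 2.519 L/h
Css = rate / CL = 165 / 2.519 ≈ 65.5 µg/mL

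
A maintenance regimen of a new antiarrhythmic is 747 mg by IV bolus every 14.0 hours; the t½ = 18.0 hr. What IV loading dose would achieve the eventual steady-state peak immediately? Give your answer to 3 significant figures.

1790 mg

k = ln 2 / 18.0 = 0.03851 hr⁻¹
Accumulation ratio R = 1 / (1 − e^(−kτ)) = 1 / (1 − e^(−0.03851×14.0)) = 1 / (1 − 0.5833) = 2.400
Loading dose = maintenance dose × R = 747 × 2.400 ≈ 1790 mg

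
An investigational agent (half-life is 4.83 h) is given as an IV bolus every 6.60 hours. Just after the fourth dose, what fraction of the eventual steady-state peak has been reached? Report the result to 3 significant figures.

k = ln 2 / 4.83 = 0.1435 h⁻¹
f_n = 1 − e^(−nkτ) = 1 − e^(−4 × 0.1435 × 6.60) = 1 − e^(−3.789) = 1 − 0.02263 ≈ 0.977

0.977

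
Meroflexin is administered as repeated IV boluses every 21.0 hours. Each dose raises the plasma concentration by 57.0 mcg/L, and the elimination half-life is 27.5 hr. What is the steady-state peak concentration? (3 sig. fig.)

139 mcg/L

k = ln 2 / 27.5 = 0.02521 hr⁻¹
Fraction remaining after one interval: e^(−kτ) = e^(−0.02521 × 21.0) = 0.5890
R = 1 / (1 − 0.5890) = 2.433
Css,max = 57.0 × 2.433 ≈ 139 mcg/L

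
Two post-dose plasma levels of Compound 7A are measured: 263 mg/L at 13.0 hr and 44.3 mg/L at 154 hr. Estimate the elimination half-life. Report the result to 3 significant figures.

k = ln(C₁/C₂) / (t₂ − t₁) = ln(263/44.3) / (154 − 13.0)
  = 1.781 / 141.0 = 0.01263 hr⁻¹
t½ = ln 2 / k = ln 2 / 0.01263 ≈ 54.9 hours

54.9 hours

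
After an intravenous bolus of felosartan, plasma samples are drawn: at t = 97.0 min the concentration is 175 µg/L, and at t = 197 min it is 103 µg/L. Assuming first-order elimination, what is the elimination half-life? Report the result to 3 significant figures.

k = ln(C₁/C₂) / (t₂ − t₁) = ln(175/103) / (197 − 97.0)
  = 0.5301 / 100.0 = 0.005301 min⁻¹
t½ = ln 2 / k = ln 2 / 0.005301 ≈ 131 minutes

131 minutes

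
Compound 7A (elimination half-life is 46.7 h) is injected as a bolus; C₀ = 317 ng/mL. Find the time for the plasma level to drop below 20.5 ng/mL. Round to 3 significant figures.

k = ln 2 / 46.7 = 0.01484 h⁻¹
C(t) = C₀ e^(−kt)  ⇒  t = ln(C₀/C) / k
t = ln(317/20.5) / 0.01484 = 2.738 / 0.01484 ≈ 185 hours

185 hours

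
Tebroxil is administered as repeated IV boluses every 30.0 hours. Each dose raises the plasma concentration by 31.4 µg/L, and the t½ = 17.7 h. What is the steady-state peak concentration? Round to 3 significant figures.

45.4 µg/L

k = ln 2 / 17.7 = 0.03916 h⁻¹
Fraction remaining after one interval: e^(−kτ) = e^(−0.03916 × 30.0) = 0.3089
R = 1 / (1 − 0.3089) = 1.447
Css,max = 31.4 × 1.447 ≈ 45.4 µg/L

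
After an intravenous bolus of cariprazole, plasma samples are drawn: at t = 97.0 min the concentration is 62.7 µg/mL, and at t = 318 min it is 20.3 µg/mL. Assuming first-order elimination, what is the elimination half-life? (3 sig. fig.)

136 minutes

k = ln(C₁/C₂) / (t₂ − t₁) = ln(62.7/20.3) / (318 − 97.0)
  = 1.128 / 221.0 = 0.005103 min⁻¹
t½ = ln 2 / k = ln 2 / 0.005103 ≈ 136 minutes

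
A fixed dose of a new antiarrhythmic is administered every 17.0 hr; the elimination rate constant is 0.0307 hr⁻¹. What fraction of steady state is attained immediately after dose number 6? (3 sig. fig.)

f_n = 1 − e^(−nkτ) = 1 − e^(−6 × 0.03070 × 17.0) = 1 − e^(−3.131) = 1 − 0.04366 ≈ 0.956

0.956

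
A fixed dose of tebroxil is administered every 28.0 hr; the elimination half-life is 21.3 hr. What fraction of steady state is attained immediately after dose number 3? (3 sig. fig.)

0.935

k = ln 2 / 21.3 = 0.03254 hr⁻¹
f_n = 1 − e^(−nkτ) = 1 − e^(−3 × 0.03254 × 28.0) = 1 − e^(−2.734) = 1 − 0.06499 ≈ 0.935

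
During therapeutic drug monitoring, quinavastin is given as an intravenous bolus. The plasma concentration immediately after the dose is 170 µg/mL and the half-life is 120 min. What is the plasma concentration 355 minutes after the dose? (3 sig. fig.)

21.9 µg/mL

k = ln 2 / 120 = 0.005776 min⁻¹
C(t) = C₀ e^(−kt) = 170 × e^(−0.005776 × 355) = 170 × e^(−2.051) = 170 × 0.1287 ≈ 21.9 µg/mL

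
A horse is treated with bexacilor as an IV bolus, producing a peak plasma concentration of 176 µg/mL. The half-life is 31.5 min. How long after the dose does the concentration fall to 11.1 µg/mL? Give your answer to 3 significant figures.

126 minutes

k = ln 2 / 31.5 = 0.02200 min⁻¹
C(t) = C₀ e^(−kt)  ⇒  t = ln(C₀/C) / k
t = ln(176/11.1) / 0.02200 = 2.764 / 0.02200 ≈ 126 minutes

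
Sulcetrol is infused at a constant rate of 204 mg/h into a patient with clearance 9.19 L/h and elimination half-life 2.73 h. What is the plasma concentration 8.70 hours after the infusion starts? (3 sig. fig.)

19.8 mg/L

Css = rate / CL = 204 / 9.19 = 22.20 mg/L
k = ln 2 / 2.73 = 0.2539 h⁻¹
C(t) = Css (1 − e^(−kt)) = 22.20 × (1 − e^(−2.209)) = 22.20 × 0.8902 ≈ 19.8 mg/L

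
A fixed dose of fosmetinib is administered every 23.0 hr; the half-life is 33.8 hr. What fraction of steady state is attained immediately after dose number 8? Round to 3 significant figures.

0.977

k = ln 2 / 33.8 = 0.02051 hr⁻¹
f_n = 1 − e^(−nkτ) = 1 − e^(−8 × 0.02051 × 23.0) = 1 − e^(−3.773) = 1 − 0.02298 ≈ 0.977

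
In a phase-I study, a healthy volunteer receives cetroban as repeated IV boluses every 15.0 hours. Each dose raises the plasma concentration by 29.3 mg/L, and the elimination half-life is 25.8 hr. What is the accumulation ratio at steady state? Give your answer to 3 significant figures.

k = ln 2 / 25.8 = 0.02687 hr⁻¹
Fraction remaining after one interval: e^(−kτ) = e^(−0.02687 × 15.0) = 0.6683
R = 1 / (1 − 0.6683) = 1 / 0.3317 ≈ 3.01

3.01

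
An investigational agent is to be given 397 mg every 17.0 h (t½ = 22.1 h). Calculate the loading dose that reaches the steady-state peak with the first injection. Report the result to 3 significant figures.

k = ln 2 / 22.1 = 0.03136 h⁻¹
Accumulation ratio R = 1 / (1 − e^(−kτ)) = 1 / (1 − e^(−0.03136×17.0)) = 1 / (1 − 0.5867) = 2.420
Loading dose = maintenance dose × R = 397 × 2.420 ≈ 961 mg

961 mg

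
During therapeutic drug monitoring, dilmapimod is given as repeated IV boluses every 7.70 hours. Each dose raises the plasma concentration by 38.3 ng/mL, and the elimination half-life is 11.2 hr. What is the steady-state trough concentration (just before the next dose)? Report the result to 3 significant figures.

62.7 ng/mL

k = ln 2 / 11.2 = 0.06189 hr⁻¹
Fraction remaining after one interval: e^(−kτ) = e^(−0.06189 × 7.70) = 0.6209
R = 1 / (1 − 0.6209) = 2.638
Css,max = 38.3 × 2.638 = 101.0 ng/mL
Css,min = Css,max × e^(−kτ) = 101.0 × 0.6209 ≈ 62.7 ng/mL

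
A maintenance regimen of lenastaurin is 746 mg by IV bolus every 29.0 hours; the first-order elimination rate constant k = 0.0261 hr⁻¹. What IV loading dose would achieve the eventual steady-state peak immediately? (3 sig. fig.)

Accumulation ratio R = 1 / (1 − e^(−kτ)) = 1 / (1 − e^(−0.02610×29.0)) = 1 / (1 − 0.4691) = 1.884
Loading dose = maintenance dose × R = 746 × 1.884 ≈ 1410 mg

1410 mg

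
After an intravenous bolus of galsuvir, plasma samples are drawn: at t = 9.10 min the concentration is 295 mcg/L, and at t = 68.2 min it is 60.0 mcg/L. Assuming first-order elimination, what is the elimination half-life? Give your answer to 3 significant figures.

k = ln(C₁/C₂) / (t₂ − t₁) = ln(295/60.0) / (68.2 − 9.10)
  = 1.593 / 59.10 = 0.02695 min⁻¹
t½ = ln 2 / k = ln 2 / 0.02695 ≈ 25.7 minutes

25.7 minutes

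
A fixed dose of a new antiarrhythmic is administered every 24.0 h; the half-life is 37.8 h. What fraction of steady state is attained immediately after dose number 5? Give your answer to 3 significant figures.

0.889

k = ln 2 / 37.8 = 0.01834 h⁻¹
f_n = 1 − e^(−nkτ) = 1 − e^(−5 × 0.01834 × 24.0) = 1 − e^(−2.200) = 1 − 0.1108 ≈ 0.889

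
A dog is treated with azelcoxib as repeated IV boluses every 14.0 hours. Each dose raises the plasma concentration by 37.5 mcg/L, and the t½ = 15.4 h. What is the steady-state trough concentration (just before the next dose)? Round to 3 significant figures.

42.7 mcg/L

k = ln 2 / 15.4 = 0.04501 h⁻¹
Fraction remaining after one interval: e^(−kτ) = e^(−0.04501 × 14.0) = 0.5325
R = 1 / (1 − 0.5325) = 2.139
Css,max = 37.5 × 2.139 = 80.22 mcg/L
Css,min = Css,max × e^(−kτ) = 80.22 × 0.5325 ≈ 42.7 mcg/L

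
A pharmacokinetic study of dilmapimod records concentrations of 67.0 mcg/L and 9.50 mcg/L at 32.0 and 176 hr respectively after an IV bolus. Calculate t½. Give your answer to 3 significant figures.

51.1 hours

k = ln(C₁/C₂) / (t₂ − t₁) = ln(67.0/9.50) / (176 − 32.0)
  = 1.953 / 144.0 = 0.01357 hr⁻¹
t½ = ln 2 / k = ln 2 / 0.01357 ≈ 51.1 hours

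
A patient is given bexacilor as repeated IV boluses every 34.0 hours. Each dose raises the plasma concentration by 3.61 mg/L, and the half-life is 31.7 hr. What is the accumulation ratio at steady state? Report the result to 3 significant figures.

1.91

k = ln 2 / 31.7 = 0.02187 hr⁻¹
Fraction remaining after one interval: e^(−kτ) = e^(−0.02187 × 34.0) = 0.4755
R = 1 / (1 − 0.4755) = 1 / 0.5245 ≈ 1.91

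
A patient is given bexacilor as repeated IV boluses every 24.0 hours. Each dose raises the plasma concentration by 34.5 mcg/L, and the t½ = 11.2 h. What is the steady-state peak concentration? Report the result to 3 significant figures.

k = ln 2 / 11.2 = 0.06189 h⁻¹
Fraction remaining after one interval: e^(−kτ) = e^(−0.06189 × 24.0) = 0.2264
R = 1 / (1 − 0.2264) = 1.293
Css,max = 34.5 × 1.293 ≈ 44.6 mcg/L

44.6 mcg/L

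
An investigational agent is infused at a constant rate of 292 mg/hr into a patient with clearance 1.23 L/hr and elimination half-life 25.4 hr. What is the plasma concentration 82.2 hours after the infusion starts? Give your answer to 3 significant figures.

212 µg/mL

Css = rate / CL = 292 / 1.23 = 237.4 µg/mL
k = ln 2 / 25.4 = 0.02729 hr⁻¹
C(t) = Css (1 − e^(−kt)) = 237.4 × (1 − e^(−2.243)) = 237.4 × 0.8939 ≈ 212 µg/mL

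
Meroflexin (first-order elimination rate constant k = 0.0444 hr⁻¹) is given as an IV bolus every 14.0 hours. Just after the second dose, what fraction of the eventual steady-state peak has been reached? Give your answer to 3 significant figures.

f_n = 1 − e^(−nkτ) = 1 − e^(−2 × 0.04440 × 14.0) = 1 − e^(−1.243) = 1 − 0.2885 ≈ 0.712

0.712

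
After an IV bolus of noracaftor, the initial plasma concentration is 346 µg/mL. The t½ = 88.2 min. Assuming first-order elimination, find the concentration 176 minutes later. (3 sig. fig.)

k = ln 2 / 88.2 = 0.007859 min⁻¹
176 min is 1.995 half-lives, so C = 346 × (1/2)^1.995 = 346 × 0.2508 ≈ 86.8 µg/mL

86.8 µg/mL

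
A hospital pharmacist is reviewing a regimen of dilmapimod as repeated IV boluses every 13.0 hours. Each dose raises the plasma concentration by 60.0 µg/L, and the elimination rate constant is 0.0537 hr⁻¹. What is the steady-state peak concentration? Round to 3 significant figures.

Fraction remaining after one interval: e^(−kτ) = e^(−0.05370 × 13.0) = 0.4975
R = 1 / (1 − 0.4975) = 1.990
Css,max = 60.0 × 1.990 ≈ 119 µg/L

119 µg/L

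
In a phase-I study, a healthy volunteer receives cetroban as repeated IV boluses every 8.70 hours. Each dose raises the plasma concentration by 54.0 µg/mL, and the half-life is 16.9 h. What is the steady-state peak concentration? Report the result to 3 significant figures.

k = ln 2 / 16.9 = 0.04101 h⁻¹
Fraction remaining after one interval: e^(−kτ) = e^(−0.04101 × 8.70) = 0.6999
R = 1 / (1 − 0.6999) = 3.332
Css,max = 54.0 × 3.332 ≈ 180 µg/mL

180 µg/mL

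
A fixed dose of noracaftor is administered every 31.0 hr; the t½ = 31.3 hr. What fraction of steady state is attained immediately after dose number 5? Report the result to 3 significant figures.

k = ln 2 / 31.3 = 0.02215 hr⁻¹
f_n = 1 − e^(−nkτ) = 1 − e^(−5 × 0.02215 × 31.0) = 1 − e^(−3.433) = 1 − 0.03231 ≈ 0.968

0.968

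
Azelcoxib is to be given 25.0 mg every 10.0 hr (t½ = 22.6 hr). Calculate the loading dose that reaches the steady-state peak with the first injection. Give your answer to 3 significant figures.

94.7 mg

k = ln 2 / 22.6 = 0.03067 hr⁻¹
Accumulation ratio R = 1 / (1 − e^(−kτ)) = 1 / (1 − e^(−0.03067×10.0)) = 1 / (1 − 0.7359) = 3.786
Loading dose = maintenance dose × R = 25.0 × 3.786 ≈ 94.7 mg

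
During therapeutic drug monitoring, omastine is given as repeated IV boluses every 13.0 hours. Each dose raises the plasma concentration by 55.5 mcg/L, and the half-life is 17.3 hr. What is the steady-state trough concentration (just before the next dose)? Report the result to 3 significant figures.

81.2 mcg/L

k = ln 2 / 17.3 = 0.04007 hr⁻¹
Fraction remaining after one interval: e^(−kτ) = e^(−0.04007 × 13.0) = 0.5940
R = 1 / (1 − 0.5940) = 2.463
Css,max = 55.5 × 2.463 = 136.7 mcg/L
Css,min = Css,max × e^(−kτ) = 136.7 × 0.5940 ≈ 81.2 mcg/L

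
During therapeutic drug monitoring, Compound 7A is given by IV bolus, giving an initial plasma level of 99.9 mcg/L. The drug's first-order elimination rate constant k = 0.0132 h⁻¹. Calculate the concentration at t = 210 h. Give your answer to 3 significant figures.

C(t) = C₀ e^(−kt) = 99.9 × e^(−0.01320 × 210) = 99.9 × e^(−2.772) = 99.9 × 0.06254 ≈ 6.25 mcg/L

6.25 mcg/L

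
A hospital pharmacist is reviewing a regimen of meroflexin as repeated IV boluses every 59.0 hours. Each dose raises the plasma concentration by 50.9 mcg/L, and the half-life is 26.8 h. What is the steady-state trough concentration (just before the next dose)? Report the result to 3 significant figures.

14.1 mcg/L

k = ln 2 / 26.8 = 0.02586 h⁻¹
Fraction remaining after one interval: e^(−kτ) = e^(−0.02586 × 59.0) = 0.2174
R = 1 / (1 − 0.2174) = 1.278
Css,max = 50.9 × 1.278 = 65.04 mcg/L
Css,min = Css,max × e^(−kτ) = 65.04 × 0.2174 ≈ 14.1 mcg/L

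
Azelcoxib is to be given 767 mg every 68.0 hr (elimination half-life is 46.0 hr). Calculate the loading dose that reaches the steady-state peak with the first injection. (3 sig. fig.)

1200 mg

k = ln 2 / 46.0 = 0.01507 hr⁻¹
Accumulation ratio R = 1 / (1 − e^(−kτ)) = 1 / (1 − e^(−0.01507×68.0)) = 1 / (1 − 0.3589) = 1.560
Loading dose = maintenance dose × R = 767 × 1.560 ≈ 1200 mg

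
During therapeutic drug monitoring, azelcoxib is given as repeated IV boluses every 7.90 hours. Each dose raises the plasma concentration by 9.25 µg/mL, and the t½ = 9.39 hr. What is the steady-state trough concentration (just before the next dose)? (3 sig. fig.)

k = ln 2 / 9.39 = 0.07382 hr⁻¹
Fraction remaining after one interval: e^(−kτ) = e^(−0.07382 × 7.90) = 0.5581
R = 1 / (1 − 0.5581) = 2.263
Css,max = 9.25 × 2.263 = 20.93 µg/mL
Css,min = Css,max × e^(−kτ) = 20.93 × 0.5581 ≈ 11.7 µg/mL

11.7 µg/mL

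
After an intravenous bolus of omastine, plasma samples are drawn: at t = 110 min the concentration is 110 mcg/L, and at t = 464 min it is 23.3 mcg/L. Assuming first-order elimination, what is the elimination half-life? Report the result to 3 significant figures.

k = ln(C₁/C₂) / (t₂ − t₁) = ln(110/23.3) / (464 − 110)
  = 1.552 / 354.0 = 0.004384 min⁻¹
t½ = ln 2 / k = ln 2 / 0.004384 ≈ 158 minutes

158 minutes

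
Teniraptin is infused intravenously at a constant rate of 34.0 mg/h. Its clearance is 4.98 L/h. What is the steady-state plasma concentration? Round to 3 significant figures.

6.83 µg/mL

Css = infusion rate / CL = 34.0 / 4.98 ≈ 6.83 µg/mL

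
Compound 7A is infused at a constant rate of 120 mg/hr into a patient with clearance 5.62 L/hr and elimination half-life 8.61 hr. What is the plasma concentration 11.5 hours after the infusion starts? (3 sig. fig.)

12.9 µg/mL

Css = rate / CL = 120 / 5.62 = 21.35 µg/mL
k = ln 2 / 8.61 = 0.08050 hr⁻¹
C(t) = Css (1 − e^(−kt)) = 21.35 × (1 − e^(−0.9258)) = 21.35 × 0.6038 ≈ 12.9 µg/mL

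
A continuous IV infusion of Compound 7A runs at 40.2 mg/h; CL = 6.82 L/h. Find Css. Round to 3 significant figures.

Css = infusion rate / CL = 40.2 / 6.82 ≈ 5.89 mg/L

5.89 mg/L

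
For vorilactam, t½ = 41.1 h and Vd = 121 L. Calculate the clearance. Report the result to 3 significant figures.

2.04 L/h

k = ln 2 / t½ = ln 2 / 41.1 = 0.01686 h⁻¹
CL = k · V = 0.01686 × 121 ≈ 2.04 L/h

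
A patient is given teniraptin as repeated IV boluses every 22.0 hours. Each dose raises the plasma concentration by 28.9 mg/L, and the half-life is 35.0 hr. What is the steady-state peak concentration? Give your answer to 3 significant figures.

81.8 mg/L

k = ln 2 / 35.0 = 0.01980 hr⁻¹
Fraction remaining after one interval: e^(−kτ) = e^(−0.01980 × 22.0) = 0.6468
R = 1 / (1 − 0.6468) = 2.831
Css,max = 28.9 × 2.831 ≈ 81.8 mg/L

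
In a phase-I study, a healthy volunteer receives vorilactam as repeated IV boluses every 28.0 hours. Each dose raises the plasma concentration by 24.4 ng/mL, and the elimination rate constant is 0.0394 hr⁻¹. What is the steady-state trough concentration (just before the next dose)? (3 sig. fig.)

12.1 ng/mL

Fraction remaining after one interval: e^(−kτ) = e^(−0.03940 × 28.0) = 0.3318
R = 1 / (1 − 0.3318) = 1.497
Css,max = 24.4 × 1.497 = 36.52 ng/mL
Css,min = Css,max × e^(−kτ) = 36.52 × 0.3318 ≈ 12.1 ng/mL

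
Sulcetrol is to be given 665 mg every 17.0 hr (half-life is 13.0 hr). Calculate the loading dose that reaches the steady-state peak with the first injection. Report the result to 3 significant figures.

1120 mg

k = ln 2 / 13.0 = 0.05332 hr⁻¹
Accumulation ratio R = 1 / (1 − e^(−kτ)) = 1 / (1 − e^(−0.05332×17.0)) = 1 / (1 − 0.4040) = 1.678
Loading dose = maintenance dose × R = 665 × 1.678 ≈ 1120 mg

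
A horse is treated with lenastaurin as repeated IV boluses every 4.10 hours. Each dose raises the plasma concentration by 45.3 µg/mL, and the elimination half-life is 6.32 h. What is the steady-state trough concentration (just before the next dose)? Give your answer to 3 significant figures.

79.8 µg/mL

k = ln 2 / 6.32 = 0.1097 h⁻¹
Fraction remaining after one interval: e^(−kτ) = e^(−0.1097 × 4.10) = 0.6378
R = 1 / (1 − 0.6378) = 2.761
Css,max = 45.3 × 2.761 = 125.1 µg/mL
Css,min = Css,max × e^(−kτ) = 125.1 × 0.6378 ≈ 79.8 µg/mL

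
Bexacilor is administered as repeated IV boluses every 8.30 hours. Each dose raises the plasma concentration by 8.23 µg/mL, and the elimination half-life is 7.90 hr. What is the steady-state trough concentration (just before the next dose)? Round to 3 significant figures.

k = ln 2 / 7.90 = 0.08774 hr⁻¹
Fraction remaining after one interval: e^(−kτ) = e^(−0.08774 × 8.30) = 0.4828
R = 1 / (1 − 0.4828) = 1.933
Css,max = 8.23 × 1.933 = 15.91 µg/mL
Css,min = Css,max × e^(−kτ) = 15.91 × 0.4828 ≈ 7.68 µg/mL

7.68 µg/mL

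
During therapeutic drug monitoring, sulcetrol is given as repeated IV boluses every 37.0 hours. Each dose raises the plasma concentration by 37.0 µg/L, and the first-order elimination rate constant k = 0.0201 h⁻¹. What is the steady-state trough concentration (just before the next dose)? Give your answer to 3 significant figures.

33.5 µg/L

Fraction remaining after one interval: e^(−kτ) = e^(−0.02010 × 37.0) = 0.4754
R = 1 / (1 − 0.4754) = 1.906
Css,max = 37.0 × 1.906 = 70.52 µg/L
Css,min = Css,max × e^(−kτ) = 70.52 × 0.4754 ≈ 33.5 µg/L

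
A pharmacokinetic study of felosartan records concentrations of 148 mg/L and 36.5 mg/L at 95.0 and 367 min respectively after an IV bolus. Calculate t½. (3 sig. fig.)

135 minutes

k = ln(C₁/C₂) / (t₂ − t₁) = ln(148/36.5) / (367 − 95.0)
  = 1.400 / 272.0 = 0.005147 min⁻¹
t½ = ln 2 / k = ln 2 / 0.005147 ≈ 135 minutes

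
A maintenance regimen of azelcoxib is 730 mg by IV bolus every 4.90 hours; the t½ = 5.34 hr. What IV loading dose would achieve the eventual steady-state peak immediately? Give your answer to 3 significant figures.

1550 mg

k = ln 2 / 5.34 = 0.1298 hr⁻¹
Accumulation ratio R = 1 / (1 − e^(−kτ)) = 1 / (1 − e^(−0.1298×4.90)) = 1 / (1 − 0.5294) = 2.125
Loading dose = maintenance dose × R = 730 × 2.125 ≈ 1550 mg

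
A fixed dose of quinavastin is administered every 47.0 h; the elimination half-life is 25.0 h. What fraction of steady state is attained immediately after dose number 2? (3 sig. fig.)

0.926

k = ln 2 / 25.0 = 0.02773 h⁻¹
f_n = 1 − e^(−nkτ) = 1 − e^(−2 × 0.02773 × 47.0) = 1 − e^(−2.606) = 1 − 0.07381 ≈ 0.926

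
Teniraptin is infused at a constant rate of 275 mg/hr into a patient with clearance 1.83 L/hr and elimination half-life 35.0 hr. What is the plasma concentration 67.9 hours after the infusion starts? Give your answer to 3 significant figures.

Css = rate / CL = 275 / 1.83 = 150.3 µg/mL
k = ln 2 / 35.0 = 0.01980 hr⁻¹
C(t) = Css (1 − e^(−kt)) = 150.3 × (1 − e^(−1.345)) = 150.3 × 0.7394 ≈ 111 µg/mL

111 µg/mL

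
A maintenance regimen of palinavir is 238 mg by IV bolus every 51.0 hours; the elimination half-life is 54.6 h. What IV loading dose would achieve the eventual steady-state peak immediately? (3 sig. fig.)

499 mg

k = ln 2 / 54.6 = 0.01270 h⁻¹
Accumulation ratio R = 1 / (1 − e^(−kτ)) = 1 / (1 − e^(−0.01270×51.0)) = 1 / (1 − 0.5234) = 2.098
Loading dose = maintenance dose × R = 238 × 2.098 ≈ 499 mg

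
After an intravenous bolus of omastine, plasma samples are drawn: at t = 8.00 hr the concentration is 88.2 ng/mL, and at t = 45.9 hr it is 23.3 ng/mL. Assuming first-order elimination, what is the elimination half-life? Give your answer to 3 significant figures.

k = ln(C₁/C₂) / (t₂ − t₁) = ln(88.2/23.3) / (45.9 − 8.00)
  = 1.331 / 37.90 = 0.03512 hr⁻¹
t½ = ln 2 / k = ln 2 / 0.03512 ≈ 19.7 hours

19.7 hours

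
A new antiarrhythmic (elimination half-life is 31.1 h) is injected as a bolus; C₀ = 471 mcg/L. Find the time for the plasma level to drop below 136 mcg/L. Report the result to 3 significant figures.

k = ln 2 / 31.1 = 0.02229 h⁻¹
C(t) = C₀ e^(−kt)  ⇒  t = ln(C₀/C) / k
t = ln(471/136) / 0.02229 = 1.242 / 0.02229 ≈ 55.7 hours

55.7 hours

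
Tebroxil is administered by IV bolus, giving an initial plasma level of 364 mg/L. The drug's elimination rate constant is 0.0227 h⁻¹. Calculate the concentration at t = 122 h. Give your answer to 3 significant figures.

C(t) = C₀ e^(−kt) = 364 × e^(−0.02270 × 122) = 364 × e^(−2.769) = 364 × 0.06270 ≈ 22.8 mg/L

22.8 mg/L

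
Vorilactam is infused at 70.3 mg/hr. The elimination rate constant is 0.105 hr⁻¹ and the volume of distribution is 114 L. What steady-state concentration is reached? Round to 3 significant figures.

CL = k · V = 0.105 × 114 = 11.97 L/hr
Css = rate / CL = 70.3 / 11.97 ≈ 5.87 µg/mL

5.87 µg/mL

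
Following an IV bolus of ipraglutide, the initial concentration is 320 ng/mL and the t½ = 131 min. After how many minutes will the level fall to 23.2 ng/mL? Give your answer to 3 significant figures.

k = ln 2 / 131 = 0.005291 min⁻¹
C(t) = C₀ e^(−kt)  ⇒  t = ln(C₀/C) / k
t = ln(320/23.2) / 0.005291 = 2.624 / 0.005291 ≈ 496 minutes

496 minutes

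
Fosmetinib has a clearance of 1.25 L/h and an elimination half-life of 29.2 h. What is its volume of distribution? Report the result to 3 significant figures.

52.7 L

k = ln 2 / t½ = ln 2 / 29.2 = 0.02374 h⁻¹
V = CL / k = 1.25 / 0.02374 ≈ 52.7 L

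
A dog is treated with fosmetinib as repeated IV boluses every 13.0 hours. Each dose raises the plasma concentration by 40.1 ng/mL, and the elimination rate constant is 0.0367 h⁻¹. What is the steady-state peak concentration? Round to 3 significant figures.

Fraction remaining after one interval: e^(−kτ) = e^(−0.03670 × 13.0) = 0.6206
R = 1 / (1 − 0.6206) = 2.636
Css,max = 40.1 × 2.636 ≈ 106 ng/mL

106 ng/mL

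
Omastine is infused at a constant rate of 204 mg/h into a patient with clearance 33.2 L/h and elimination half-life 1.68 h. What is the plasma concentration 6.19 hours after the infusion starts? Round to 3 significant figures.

5.67 µg/mL

Css = rate / CL = 204 / 33.2 = 6.145 µg/mL
k = ln 2 / 1.68 = 0.4126 h⁻¹
C(t) = Css (1 − e^(−kt)) = 6.145 × (1 − e^(−2.554)) = 6.145 × 0.9222 ≈ 5.67 µg/mL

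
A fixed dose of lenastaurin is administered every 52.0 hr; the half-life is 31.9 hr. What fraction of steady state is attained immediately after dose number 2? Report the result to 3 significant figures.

0.896

k = ln 2 / 31.9 = 0.02173 hr⁻¹
f_n = 1 − e^(−nkτ) = 1 − e^(−2 × 0.02173 × 52.0) = 1 − e^(−2.260) = 1 − 0.1044 ≈ 0.896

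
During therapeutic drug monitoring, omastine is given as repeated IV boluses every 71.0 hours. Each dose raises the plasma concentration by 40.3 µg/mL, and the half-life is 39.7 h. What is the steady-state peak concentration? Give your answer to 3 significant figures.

k = ln 2 / 39.7 = 0.01746 h⁻¹
Fraction remaining after one interval: e^(−kτ) = e^(−0.01746 × 71.0) = 0.2895
R = 1 / (1 − 0.2895) = 1.407
Css,max = 40.3 × 1.407 ≈ 56.7 µg/mL

56.7 µg/mL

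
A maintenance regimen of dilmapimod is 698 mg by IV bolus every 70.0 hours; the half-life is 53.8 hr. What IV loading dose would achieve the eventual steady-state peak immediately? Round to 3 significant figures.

1170 mg

k = ln 2 / 53.8 = 0.01288 hr⁻¹
Accumulation ratio R = 1 / (1 − e^(−kτ)) = 1 / (1 − e^(−0.01288×70.0)) = 1 / (1 − 0.4058) = 1.683
Loading dose = maintenance dose × R = 698 × 1.683 ≈ 1170 mg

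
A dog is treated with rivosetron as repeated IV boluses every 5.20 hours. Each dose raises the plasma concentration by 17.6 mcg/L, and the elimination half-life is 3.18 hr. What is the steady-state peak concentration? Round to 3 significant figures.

k = ln 2 / 3.18 = 0.2180 hr⁻¹
Fraction remaining after one interval: e^(−kτ) = e^(−0.2180 × 5.20) = 0.3219
R = 1 / (1 − 0.3219) = 1.475
Css,max = 17.6 × 1.475 ≈ 26.0 mcg/L

26.0 mcg/L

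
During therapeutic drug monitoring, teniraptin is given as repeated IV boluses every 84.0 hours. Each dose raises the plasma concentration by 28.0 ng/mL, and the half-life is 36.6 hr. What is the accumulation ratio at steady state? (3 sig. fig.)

1.26

k = ln 2 / 36.6 = 0.01894 hr⁻¹
Fraction remaining after one interval: e^(−kτ) = e^(−0.01894 × 84.0) = 0.2038
R = 1 / (1 − 0.2038) = 1 / 0.7962 ≈ 1.26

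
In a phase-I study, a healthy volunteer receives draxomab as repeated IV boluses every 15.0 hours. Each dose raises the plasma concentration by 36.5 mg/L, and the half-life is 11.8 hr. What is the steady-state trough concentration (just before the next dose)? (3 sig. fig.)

25.8 mg/L

k = ln 2 / 11.8 = 0.05874 hr⁻¹
Fraction remaining after one interval: e^(−kτ) = e^(−0.05874 × 15.0) = 0.4143
R = 1 / (1 − 0.4143) = 1.707
Css,max = 36.5 × 1.707 = 62.32 mg/L
Css,min = Css,max × e^(−kτ) = 62.32 × 0.4143 ≈ 25.8 mg/L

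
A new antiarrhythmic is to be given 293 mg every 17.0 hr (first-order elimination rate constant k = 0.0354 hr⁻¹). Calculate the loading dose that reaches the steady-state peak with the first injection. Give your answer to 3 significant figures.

Accumulation ratio R = 1 / (1 − e^(−kτ)) = 1 / (1 − e^(−0.03540×17.0)) = 1 / (1 − 0.5478) = 2.212
Loading dose = maintenance dose × R = 293 × 2.212 ≈ 648 mg

648 mg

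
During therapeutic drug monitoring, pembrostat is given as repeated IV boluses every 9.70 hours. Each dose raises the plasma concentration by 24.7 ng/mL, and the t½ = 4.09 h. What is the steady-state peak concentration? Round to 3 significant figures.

30.6 ng/mL

k = ln 2 / 4.09 = 0.1695 h⁻¹
Fraction remaining after one interval: e^(−kτ) = e^(−0.1695 × 9.70) = 0.1932
R = 1 / (1 − 0.1932) = 1.240
Css,max = 24.7 × 1.240 ≈ 30.6 ng/mL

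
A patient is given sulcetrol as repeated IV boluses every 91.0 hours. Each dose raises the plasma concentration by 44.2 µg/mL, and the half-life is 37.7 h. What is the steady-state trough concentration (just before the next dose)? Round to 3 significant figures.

k = ln 2 / 37.7 = 0.01839 h⁻¹
Fraction remaining after one interval: e^(−kτ) = e^(−0.01839 × 91.0) = 0.1877
R = 1 / (1 − 0.1877) = 1.231
Css,max = 44.2 × 1.231 = 54.41 µg/mL
Css,min = Css,max × e^(−kτ) = 54.41 × 0.1877 ≈ 10.2 µg/mL

10.2 µg/mL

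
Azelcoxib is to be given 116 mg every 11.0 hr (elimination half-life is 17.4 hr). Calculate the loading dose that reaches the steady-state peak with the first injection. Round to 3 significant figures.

327 mg

k = ln 2 / 17.4 = 0.03984 hr⁻¹
Accumulation ratio R = 1 / (1 − e^(−kτ)) = 1 / (1 − e^(−0.03984×11.0)) = 1 / (1 − 0.6452) = 2.818
Loading dose = maintenance dose × R = 116 × 2.818 ≈ 327 mg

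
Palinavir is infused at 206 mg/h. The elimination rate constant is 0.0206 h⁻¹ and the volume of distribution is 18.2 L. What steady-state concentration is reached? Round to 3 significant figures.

549 mg/L

CL = k · V = 0.0206 × 18.2 = 0.3749 L/h
Css = rate / CL = 206 / 0.3749 ≈ 549 mg/L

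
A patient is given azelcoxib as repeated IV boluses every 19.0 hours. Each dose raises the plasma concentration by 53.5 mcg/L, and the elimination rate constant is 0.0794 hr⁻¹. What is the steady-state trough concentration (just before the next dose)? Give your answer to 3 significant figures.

15.2 mcg/L

Fraction remaining after one interval: e^(−kτ) = e^(−0.07940 × 19.0) = 0.2212
R = 1 / (1 − 0.2212) = 1.284
Css,max = 53.5 × 1.284 = 68.70 mcg/L
Css,min = Css,max × e^(−kτ) = 68.70 × 0.2212 ≈ 15.2 mcg/L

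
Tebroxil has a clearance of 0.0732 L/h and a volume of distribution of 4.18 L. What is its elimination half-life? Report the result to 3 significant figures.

k = CL / V = 0.0732 / 4.18 = 0.01751 h⁻¹
t½ = ln 2 / k = ln 2 / 0.01751 ≈ 39.6 hours

39.6 hours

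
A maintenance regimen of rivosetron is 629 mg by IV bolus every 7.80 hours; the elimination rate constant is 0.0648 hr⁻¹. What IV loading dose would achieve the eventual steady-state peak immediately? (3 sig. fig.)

Accumulation ratio R = 1 / (1 − e^(−kτ)) = 1 / (1 − e^(−0.06480×7.80)) = 1 / (1 − 0.6032) = 2.520
Loading dose = maintenance dose × R = 629 × 2.520 ≈ 1590 mg

1590 mg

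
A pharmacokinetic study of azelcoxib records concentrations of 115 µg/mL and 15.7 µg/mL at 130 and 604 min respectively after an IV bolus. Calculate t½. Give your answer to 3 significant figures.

165 minutes

k = ln(C₁/C₂) / (t₂ − t₁) = ln(115/15.7) / (604 − 130)
  = 1.991 / 474.0 = 0.004201 min⁻¹
t½ = ln 2 / k = ln 2 / 0.004201 ≈ 165 minutes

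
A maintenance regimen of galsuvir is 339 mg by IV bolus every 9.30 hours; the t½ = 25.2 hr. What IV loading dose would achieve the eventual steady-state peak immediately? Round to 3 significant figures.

k = ln 2 / 25.2 = 0.02751 hr⁻¹
Accumulation ratio R = 1 / (1 − e^(−kτ)) = 1 / (1 − e^(−0.02751×9.30)) = 1 / (1 − 0.7743) = 4.431
Loading dose = maintenance dose × R = 339 × 4.431 ≈ 1500 mg

1500 mg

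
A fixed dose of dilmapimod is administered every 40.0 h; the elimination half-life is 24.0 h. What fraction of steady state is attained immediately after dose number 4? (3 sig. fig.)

0.990

k = ln 2 / 24.0 = 0.02888 h⁻¹
f_n = 1 − e^(−nkτ) = 1 − e^(−4 × 0.02888 × 40.0) = 1 − e^(−4.621) = 1 − 0.009843 ≈ 0.990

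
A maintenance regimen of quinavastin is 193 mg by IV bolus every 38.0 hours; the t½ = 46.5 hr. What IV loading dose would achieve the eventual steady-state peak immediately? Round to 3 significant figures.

k = ln 2 / 46.5 = 0.01491 hr⁻¹
Accumulation ratio R = 1 / (1 − e^(−kτ)) = 1 / (1 − e^(−0.01491×38.0)) = 1 / (1 − 0.5675) = 2.312
Loading dose = maintenance dose × R = 193 × 2.312 ≈ 446 mg

446 mg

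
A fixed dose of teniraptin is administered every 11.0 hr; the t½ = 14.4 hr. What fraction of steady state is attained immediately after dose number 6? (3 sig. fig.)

k = ln 2 / 14.4 = 0.04814 hr⁻¹
f_n = 1 − e^(−nkτ) = 1 − e^(−6 × 0.04814 × 11.0) = 1 − e^(−3.177) = 1 − 0.04171 ≈ 0.958

0.958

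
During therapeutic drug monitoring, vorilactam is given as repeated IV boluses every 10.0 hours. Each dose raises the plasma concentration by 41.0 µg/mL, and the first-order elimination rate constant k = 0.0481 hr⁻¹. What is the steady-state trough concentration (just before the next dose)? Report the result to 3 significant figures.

66.4 µg/mL

Fraction remaining after one interval: e^(−kτ) = e^(−0.04810 × 10.0) = 0.6182
R = 1 / (1 − 0.6182) = 2.619
Css,max = 41.0 × 2.619 = 107.4 µg/mL
Css,min = Css,max × e^(−kτ) = 107.4 × 0.6182 ≈ 66.4 µg/mL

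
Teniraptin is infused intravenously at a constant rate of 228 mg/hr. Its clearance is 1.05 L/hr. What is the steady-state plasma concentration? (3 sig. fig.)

Css = infusion rate / CL = 228 / 1.05 ≈ 217 mg/L

217 mg/L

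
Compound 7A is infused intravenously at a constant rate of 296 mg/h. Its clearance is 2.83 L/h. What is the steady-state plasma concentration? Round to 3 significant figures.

105 mg/L

Css = infusion rate / CL = 296 / 2.83 ≈ 105 mg/L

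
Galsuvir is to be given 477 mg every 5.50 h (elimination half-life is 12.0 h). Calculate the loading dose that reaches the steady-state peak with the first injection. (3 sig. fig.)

1750 mg

k = ln 2 / 12.0 = 0.05776 h⁻¹
Accumulation ratio R = 1 / (1 − e^(−kτ)) = 1 / (1 − e^(−0.05776×5.50)) = 1 / (1 − 0.7278) = 3.674
Loading dose = maintenance dose × R = 477 × 3.674 ≈ 1750 mg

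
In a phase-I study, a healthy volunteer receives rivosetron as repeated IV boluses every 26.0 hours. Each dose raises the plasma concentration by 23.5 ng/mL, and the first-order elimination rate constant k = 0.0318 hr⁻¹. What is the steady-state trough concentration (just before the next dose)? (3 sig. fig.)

18.3 ng/mL

Fraction remaining after one interval: e^(−kτ) = e^(−0.03180 × 26.0) = 0.4374
R = 1 / (1 − 0.4374) = 1.778
Css,max = 23.5 × 1.778 = 41.77 ng/mL
Css,min = Css,max × e^(−kτ) = 41.77 × 0.4374 ≈ 18.3 ng/mL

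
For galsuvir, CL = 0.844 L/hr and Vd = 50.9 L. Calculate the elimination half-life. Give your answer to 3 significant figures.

k = CL / V = 0.844 / 50.9 = 0.01658 hr⁻¹
t½ = ln 2 / k = ln 2 / 0.01658 ≈ 41.8 hours

41.8 hours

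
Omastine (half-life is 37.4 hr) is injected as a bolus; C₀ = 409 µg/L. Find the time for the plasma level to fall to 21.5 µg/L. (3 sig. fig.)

159 hours

k = ln 2 / 37.4 = 0.01853 hr⁻¹
C(t) = C₀ e^(−kt)  ⇒  t = ln(C₀/C) / k
t = ln(409/21.5) / 0.01853 = 2.946 / 0.01853 ≈ 159 hours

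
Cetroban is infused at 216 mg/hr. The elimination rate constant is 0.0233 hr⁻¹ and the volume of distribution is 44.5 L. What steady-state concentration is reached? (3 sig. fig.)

CL = k · V = 0.0233 × 44.5 = 1.037 L/hr
Css = rate / CL = 216 / 1.037 ≈ 208 µg/mL

208 µg/mL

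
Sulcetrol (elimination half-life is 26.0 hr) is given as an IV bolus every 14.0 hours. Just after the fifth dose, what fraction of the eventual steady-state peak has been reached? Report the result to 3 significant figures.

k = ln 2 / 26.0 = 0.02666 hr⁻¹
f_n = 1 − e^(−nkτ) = 1 − e^(−5 × 0.02666 × 14.0) = 1 − e^(−1.866) = 1 − 0.1547 ≈ 0.845

0.845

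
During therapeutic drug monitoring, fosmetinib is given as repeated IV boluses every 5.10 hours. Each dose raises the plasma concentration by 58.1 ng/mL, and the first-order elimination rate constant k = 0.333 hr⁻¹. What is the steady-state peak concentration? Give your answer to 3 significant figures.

71.1 ng/mL

Fraction remaining after one interval: e^(−kτ) = e^(−0.3330 × 5.10) = 0.1830
R = 1 / (1 − 0.1830) = 1.224
Css,max = 58.1 × 1.224 ≈ 71.1 ng/mL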